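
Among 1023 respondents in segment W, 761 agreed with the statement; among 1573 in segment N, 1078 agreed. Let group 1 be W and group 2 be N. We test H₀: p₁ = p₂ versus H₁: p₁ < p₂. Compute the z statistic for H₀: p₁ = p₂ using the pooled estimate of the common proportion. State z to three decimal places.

z = 3.209

p̂₁ = 761/1023 = 0.743891, p̂₂ = 1078/1573 = 0.685315.
Pooled p̂ = (761+1078)/(1023+1573) = 1839/2596 = 0.708398.
SE = √(p̂(1−p̂)(1/n₁+1/n₂)) = √(0.708398·0.291602·0.00161325) = √(0.000333249) = 0.018255.
z = (0.743891 − 0.685315)/0.018255 = 0.058576/0.018255 = 3.209.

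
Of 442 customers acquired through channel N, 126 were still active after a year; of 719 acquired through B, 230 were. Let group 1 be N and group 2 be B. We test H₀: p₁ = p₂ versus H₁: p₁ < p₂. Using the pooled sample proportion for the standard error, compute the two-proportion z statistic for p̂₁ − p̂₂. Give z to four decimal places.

z = -1.2494

p̂₁ = 126/442 = 0.285068, p̂₂ = 230/719 = 0.319889.
Pooled p̂ = (126+230)/(442+719) = 356/1161 = 0.306632.
SE = √(p̂(1−p̂)(1/n₁+1/n₂)) = √(0.306632·0.693368·0.00365326) = √(0.000776716) = 0.027870.
z = (0.285068 − 0.319889)/0.027870 = -0.034821/0.027870 = -1.2494.
p-value = P(Z < -1.249) ≈ 0.1058.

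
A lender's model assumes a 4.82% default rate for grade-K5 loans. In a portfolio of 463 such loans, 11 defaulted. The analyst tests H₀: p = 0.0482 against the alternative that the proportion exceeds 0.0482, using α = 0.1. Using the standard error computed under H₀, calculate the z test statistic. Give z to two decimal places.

z = -2.46

p̂ = 11/463 ≈ 0.02376.
Under H₀, SE = √(0.0482·0.9518/463) = √(9.90859e-05) = 0.00995.
z = (0.02376 − 0.0482)/0.00995 = -0.02444/0.00995 = -2.46.
p-value = P(Z > -2.455) ≈ 0.9930; since p > α = 0.1, fail to reject H₀.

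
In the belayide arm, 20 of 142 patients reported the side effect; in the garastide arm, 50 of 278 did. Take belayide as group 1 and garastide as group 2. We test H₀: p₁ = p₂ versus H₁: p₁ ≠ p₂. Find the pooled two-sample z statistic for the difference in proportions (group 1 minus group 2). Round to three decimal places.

p̂₁ = 20/142 = 0.14085, p̂₂ = 50/278 = 0.17986.
Pooled p̂ = (20+50)/(142+278) = 70/420 = 0.16667.
SE = √(p̂(1−p̂)(1/n₁+1/n₂)) = √(0.16667·0.83333·0.0106394) = √(0.00147769) = 0.03844.
z = (0.14085 − 0.17986)/0.03844 = -0.03901/0.03844 = -1.015.

z = -1.015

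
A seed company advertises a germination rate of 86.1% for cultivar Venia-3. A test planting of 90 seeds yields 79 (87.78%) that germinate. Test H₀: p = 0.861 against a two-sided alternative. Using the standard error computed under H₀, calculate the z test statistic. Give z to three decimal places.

z = 0.460

p̂ = 79/90 ≈ 0.87778.
Standard error under H₀: √(0.861×0.139/90) = 0.03647.
z = (0.87778 − 0.861)/0.03647 = 0.01678/0.03647 = 0.460.
Two-sided p-value ≈ 2·Φ(−0.460) = 0.6454.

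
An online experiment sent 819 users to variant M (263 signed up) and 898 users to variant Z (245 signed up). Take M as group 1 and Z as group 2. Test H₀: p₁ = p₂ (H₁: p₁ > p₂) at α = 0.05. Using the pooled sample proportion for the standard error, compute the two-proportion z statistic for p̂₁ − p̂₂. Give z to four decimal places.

p̂₁ = 263/819 = 0.3211233, p̂₂ = 245/898 = 0.2728285.
Pooled p̂ = (263+245)/(819+898) = 508/1717 = 0.2958649.
SE = √(0.208329 × 0.00233459) = 0.0220536.
z = (0.3211233 − 0.2728285)/0.0220536 = 0.0482948/0.0220536 = 2.1899.
p-value = P(Z > 2.190) ≈ 0.0143, so at α = 0.05 we reject H₀.

z = 2.1899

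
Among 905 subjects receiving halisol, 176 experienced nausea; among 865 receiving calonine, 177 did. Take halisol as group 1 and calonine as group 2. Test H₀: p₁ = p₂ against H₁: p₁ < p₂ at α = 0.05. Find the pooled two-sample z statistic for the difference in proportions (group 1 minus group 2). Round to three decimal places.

z = -0.534

p̂₁ = 176/905 ≈ 0.19448, p̂₂ = 177/865 ≈ 0.20462.
Pooled p̂ = (176+177)/(905+865) = 353/1770 = 0.19944.
SE = √(0.159661 × 0.00226104) = 0.01900.
z = (0.19448 − 0.20462)/0.01900 = -0.01014/0.01900 = -0.534.
p-value = P(Z < -0.534) ≈ 0.2966, so at α = 0.05 we fail to reject H₀.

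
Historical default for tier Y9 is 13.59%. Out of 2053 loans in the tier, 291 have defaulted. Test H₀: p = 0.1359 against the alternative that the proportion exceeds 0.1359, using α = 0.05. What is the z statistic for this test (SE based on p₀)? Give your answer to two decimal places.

p̂ = 291/2053 ≈ 0.14174.
Under H₀, SE = √(0.1359·0.8641/2053) = √(5.71998e-05) = 0.00756.
z = (0.14174 − 0.1359)/0.00756 = 0.00584/0.00756 = 0.77.
p-value = P(Z > 0.773) ≈ 0.2199, so at α = 0.05 we fail to reject H₀.

z = 0.77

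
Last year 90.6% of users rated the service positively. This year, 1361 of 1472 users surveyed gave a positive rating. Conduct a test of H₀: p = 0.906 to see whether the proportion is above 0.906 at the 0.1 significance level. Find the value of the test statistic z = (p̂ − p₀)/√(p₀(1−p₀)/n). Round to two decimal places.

z = 2.44

p̂ = 1361/1472 = 0.92459.
SE = √(p₀(1−p₀)/n) = √(0.085164/1472) = 0.00761.
z = (0.92459 − 0.906)/0.00761 = 0.01859/0.00761 = 2.44.
p-value = P(Z > 2.444) ≈ 0.0073; since p < α = 0.1, reject H₀.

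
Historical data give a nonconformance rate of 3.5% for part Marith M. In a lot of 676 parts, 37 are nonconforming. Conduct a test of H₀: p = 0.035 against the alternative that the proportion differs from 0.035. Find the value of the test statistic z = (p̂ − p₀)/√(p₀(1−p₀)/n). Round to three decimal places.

p̂ = 37/676 ≈ 0.054734.
SE = √(p₀(1−p₀)/n) = √(0.033775/676) = 0.007068.
z = (0.054734 − 0.035)/0.007068 = 0.019734/0.007068 = 2.792.

z = 2.792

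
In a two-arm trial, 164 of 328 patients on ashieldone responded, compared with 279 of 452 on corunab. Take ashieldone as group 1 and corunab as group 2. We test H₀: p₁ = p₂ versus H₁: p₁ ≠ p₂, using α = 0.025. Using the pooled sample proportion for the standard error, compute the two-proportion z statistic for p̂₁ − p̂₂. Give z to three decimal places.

p̂₁ = 164/328 = 0.500000, p̂₂ = 279/452 = 0.617257.
Pooled p̂ = (164+279)/(328+452) = 443/780 = 0.567949.
SE = √(0.245383 × 0.00526117) = 0.035931.
z = (0.500000 − 0.617257)/0.035931 = -0.117257/0.035931 = -3.263.
Two-sided p-value ≈ 2·Φ(−3.263) = 0.0011. With α = 0.025, reject H₀.

z = -3.263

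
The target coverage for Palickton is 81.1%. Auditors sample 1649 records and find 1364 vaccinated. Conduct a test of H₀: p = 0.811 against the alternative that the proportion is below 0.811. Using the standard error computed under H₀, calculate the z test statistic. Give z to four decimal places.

z = 1.6770

p̂ = 1364/1649 ≈ 0.827168.
Under H₀, SE = √(0.811·0.189/1649) = √(9.29527e-05) = 0.009641.
z = (0.827168 − 0.811)/0.009641 = 0.016168/0.009641 = 1.6770.
p-value = P(Z < 1.677) ≈ 0.9532.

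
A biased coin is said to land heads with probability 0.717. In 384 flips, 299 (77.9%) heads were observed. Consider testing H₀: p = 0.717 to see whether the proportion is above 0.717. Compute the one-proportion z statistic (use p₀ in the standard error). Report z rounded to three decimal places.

z = 2.682

p̂ = 299/384 ≈ 0.77865.
Under H₀, SE = √(0.717·0.283/384) = √(0.000528414) = 0.02299.
z = (0.77865 − 0.717)/0.02299 = 0.06165/0.02299 = 2.682.
p-value = P(Z > 2.682) ≈ 0.0037.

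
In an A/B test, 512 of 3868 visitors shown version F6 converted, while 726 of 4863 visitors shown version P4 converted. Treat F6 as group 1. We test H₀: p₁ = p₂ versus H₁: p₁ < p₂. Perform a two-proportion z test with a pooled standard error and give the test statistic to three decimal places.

p̂₁ = 512/3868 = 0.132368, p̂₂ = 726/4863 = 0.149291.
Pooled p̂ = (512+726)/(3868+4863) = 1238/8731 = 0.141794.
SE = √(0.121688 × 0.000464166) = 0.007516.
z = (0.132368 − 0.149291)/0.007516 = -0.016923/0.007516 = -2.252.

z = -2.252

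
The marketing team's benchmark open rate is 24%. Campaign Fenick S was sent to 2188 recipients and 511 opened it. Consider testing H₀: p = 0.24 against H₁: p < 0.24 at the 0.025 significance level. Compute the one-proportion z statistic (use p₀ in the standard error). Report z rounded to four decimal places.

z = -0.7068

p̂ = 511/2188 ≈ 0.233547.
Standard error under H₀: √(0.24×0.76/2188) = 0.009130.
z = (0.233547 − 0.24)/0.009130 = -0.006453/0.009130 = -0.7068.
p-value = P(Z < -0.707) ≈ 0.2398; since p > α = 0.025, fail to reject H₀.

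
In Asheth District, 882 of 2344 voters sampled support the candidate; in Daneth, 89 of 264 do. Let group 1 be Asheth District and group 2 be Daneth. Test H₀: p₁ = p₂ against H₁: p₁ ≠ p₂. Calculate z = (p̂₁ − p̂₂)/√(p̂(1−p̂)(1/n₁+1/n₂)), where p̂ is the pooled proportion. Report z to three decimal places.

z = 1.248

p̂₁ = 882/2344 ≈ 0.37628, p̂₂ = 89/264 ≈ 0.33712.
Pooled p̂ = (882+89)/(2344+264) = 971/2608 = 0.37232.
SE = √(0.233697 × 0.0042145) = 0.03138.
z = (0.37628 − 0.33712)/0.03138 = 0.03916/0.03138 = 1.248.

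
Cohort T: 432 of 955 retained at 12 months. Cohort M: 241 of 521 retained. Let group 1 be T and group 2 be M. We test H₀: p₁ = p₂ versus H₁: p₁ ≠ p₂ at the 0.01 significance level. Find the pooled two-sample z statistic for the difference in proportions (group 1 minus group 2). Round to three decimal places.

p̂₁ = 432/955 ≈ 0.452356, p̂₂ = 241/521 ≈ 0.462572.
Pooled p̂ = (432+241)/(955+521) = 673/1476 = 0.455962.
SE = √(0.248061 × 0.00296651) = 0.027127.
z = (0.452356 − 0.462572)/0.027127 = -0.010216/0.027127 = -0.377.
p-value = 2·P(Z > 0.377) ≈ 0.7065; since p > α = 0.01, fail to reject H₀.

z = -0.377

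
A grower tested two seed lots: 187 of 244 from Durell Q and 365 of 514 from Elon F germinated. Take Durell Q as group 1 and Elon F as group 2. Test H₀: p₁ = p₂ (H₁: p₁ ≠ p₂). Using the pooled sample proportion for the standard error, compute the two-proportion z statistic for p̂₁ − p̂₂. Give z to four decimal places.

z = 1.6272

p̂₁ = 187/244 = 0.766393, p̂₂ = 365/514 = 0.710117.
Pooled p̂ = (187+365)/(244+514) = 552/758 = 0.728232.
SE = √(p̂(1−p̂)(1/n₁+1/n₂)) = √(0.728232·0.271768·0.00604389) = √(0.00119615) = 0.034585.
z = (0.766393 − 0.710117)/0.034585 = 0.056276/0.034585 = 1.6272.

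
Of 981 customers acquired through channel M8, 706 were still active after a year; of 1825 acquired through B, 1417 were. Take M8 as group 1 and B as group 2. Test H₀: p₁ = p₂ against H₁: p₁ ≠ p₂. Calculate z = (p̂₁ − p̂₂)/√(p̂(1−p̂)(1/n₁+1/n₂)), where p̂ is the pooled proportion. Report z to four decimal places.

z = -3.3412

p̂₁ = 706/981 ≈ 0.719674, p̂₂ = 1417/1825 ≈ 0.776438.
Pooled p̂ = (706+1417)/(981+1825) = 2123/2806 = 0.756593.
SE = √(p̂(1−p̂)(1/n₁+1/n₂)) = √(0.756593·0.243407·0.00156731) = √(0.000288636) = 0.016989.
z = (0.719674 − 0.776438)/0.016989 = -0.056764/0.016989 = -3.3412.
p-value = 2·P(Z > 3.341) ≈ 0.0008.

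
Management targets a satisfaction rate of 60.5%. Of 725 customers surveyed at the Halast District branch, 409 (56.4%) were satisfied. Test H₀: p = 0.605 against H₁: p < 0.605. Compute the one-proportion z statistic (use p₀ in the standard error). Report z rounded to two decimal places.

p̂ = 409/725 ≈ 0.5641.
SE = √(p₀(1−p₀)/n) = √(0.23897/725) = 0.0182.
z = (0.5641 − 0.605)/0.0182 = -0.0409/0.0182 = -2.25.

z = -2.25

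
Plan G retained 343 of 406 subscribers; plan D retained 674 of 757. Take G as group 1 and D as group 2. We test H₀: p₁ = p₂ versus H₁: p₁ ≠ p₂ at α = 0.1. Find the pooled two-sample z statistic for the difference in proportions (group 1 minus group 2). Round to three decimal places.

z = -2.234

p̂₁ = 343/406 ≈ 0.84483, p̂₂ = 674/757 ≈ 0.89036.
Pooled p̂ = (343+674)/(406+757) = 1017/1163 = 0.87446.
SE = √(p̂(1−p̂)(1/n₁+1/n₂)) = √(0.87446·0.12554·0.00378406) = √(0.000415405) = 0.02038.
z = (0.84483 − 0.89036)/0.02038 = -0.04553/0.02038 = -2.234.
Two-sided p-value ≈ 2·Φ(−2.234) = 0.0255; since p < α = 0.1, reject H₀.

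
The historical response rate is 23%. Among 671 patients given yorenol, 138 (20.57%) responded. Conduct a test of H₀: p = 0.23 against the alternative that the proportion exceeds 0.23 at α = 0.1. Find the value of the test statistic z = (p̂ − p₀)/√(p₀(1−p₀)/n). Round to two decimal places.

z = -1.50

p̂ = 138/671 = 0.2057.
Standard error under H₀: √(0.23×0.77/671) = 0.0162.
z = (0.2057 − 0.23)/0.0162 = -0.0243/0.0162 = -1.50.
p-value = P(Z > -1.498) ≈ 0.9329. With α = 0.1, fail to reject H₀.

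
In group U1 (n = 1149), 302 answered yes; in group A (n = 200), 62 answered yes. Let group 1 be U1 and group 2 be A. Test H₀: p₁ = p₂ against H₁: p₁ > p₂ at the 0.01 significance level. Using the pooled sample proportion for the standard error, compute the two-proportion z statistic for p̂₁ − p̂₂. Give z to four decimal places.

z = -1.3868

p̂₁ = 302/1149 = 0.262837, p̂₂ = 62/200 = 0.310000.
Pooled p̂ = (302+62)/(1149+200) = 364/1349 = 0.269830.
SE = √(0.197022 × 0.00587032) = 0.034009.
z = (0.262837 − 0.310000)/0.034009 = -0.047163/0.034009 = -1.3868.
p-value = P(Z > -1.387) ≈ 0.9172, so at α = 0.01 we fail to reject H₀.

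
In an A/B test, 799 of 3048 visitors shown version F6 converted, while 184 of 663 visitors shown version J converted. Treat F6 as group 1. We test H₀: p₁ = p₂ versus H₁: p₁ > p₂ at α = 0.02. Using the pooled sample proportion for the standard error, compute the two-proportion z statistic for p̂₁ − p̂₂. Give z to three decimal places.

p̂₁ = 799/3048 ≈ 0.26214, p̂₂ = 184/663 ≈ 0.27753.
Pooled p̂ = (799+184)/(3048+663) = 983/3711 = 0.26489.
SE = √(p̂(1−p̂)(1/n₁+1/n₂)) = √(0.26489·0.73511·0.00183638) = √(0.000357584) = 0.01891.
z = (0.26214 − 0.27753)/0.01891 = -0.01539/0.01891 = -0.814.
p-value = P(Z > -0.814) ≈ 0.7921. With α = 0.02, fail to reject H₀.

z = -0.814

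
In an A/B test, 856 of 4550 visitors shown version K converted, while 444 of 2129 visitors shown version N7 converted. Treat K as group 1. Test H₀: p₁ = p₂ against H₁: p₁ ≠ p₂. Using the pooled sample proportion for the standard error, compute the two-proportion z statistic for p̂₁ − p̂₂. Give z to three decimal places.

z = -1.964

p̂₁ = 856/4550 = 0.188132, p̂₂ = 444/2129 = 0.208549.
Pooled p̂ = (856+444)/(4550+2129) = 1300/6679 = 0.194640.
SE = √(0.156755 × 0.000689484) = 0.010396.
z = (0.188132 − 0.208549)/0.010396 = -0.020417/0.010396 = -1.964.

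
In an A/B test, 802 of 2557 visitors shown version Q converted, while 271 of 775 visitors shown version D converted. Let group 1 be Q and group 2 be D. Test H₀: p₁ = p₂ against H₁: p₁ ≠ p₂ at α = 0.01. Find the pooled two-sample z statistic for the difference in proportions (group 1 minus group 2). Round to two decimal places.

z = -1.88

p̂₁ = 802/2557 = 0.3136, p̂₂ = 271/775 = 0.3497.
Pooled p̂ = (802+271)/(2557+775) = 1073/3332 = 0.3220.
SE = √(p̂(1−p̂)(1/n₁+1/n₂)) = √(0.3220·0.6780·0.00168141) = √(0.000367095) = 0.0192.
z = (0.3136 − 0.3497)/0.0192 = -0.0361/0.0192 = -1.88.
p-value = 2·P(Z > 1.880) ≈ 0.0600. With α = 0.01, fail to reject H₀.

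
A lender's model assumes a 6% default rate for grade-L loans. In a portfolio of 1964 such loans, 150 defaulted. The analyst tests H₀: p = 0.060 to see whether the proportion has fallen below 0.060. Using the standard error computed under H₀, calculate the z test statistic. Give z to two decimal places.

z = 3.06

p̂ = 150/1964 = 0.076375.
Under H₀, SE = √(0.06·0.94/1964) = √(2.87169e-05) = 0.005359.
z = (0.076375 − 0.06)/0.005359 = 0.016375/0.005359 = 3.06.
p-value = P(Z < 3.056) ≈ 0.9989.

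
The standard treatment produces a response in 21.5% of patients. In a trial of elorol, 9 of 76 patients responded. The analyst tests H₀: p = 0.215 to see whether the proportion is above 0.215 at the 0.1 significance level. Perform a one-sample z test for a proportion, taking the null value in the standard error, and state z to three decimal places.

p̂ = 9/76 = 0.118421.
Under H₀, SE = √(0.215·0.785/76) = √(0.00222072) = 0.047125.
z = (0.118421 − 0.215)/0.047125 = -0.096579/0.047125 = -2.049.
p-value = P(Z > -2.049) ≈ 0.9798, so at α = 0.1 we fail to reject H₀.

z = -2.049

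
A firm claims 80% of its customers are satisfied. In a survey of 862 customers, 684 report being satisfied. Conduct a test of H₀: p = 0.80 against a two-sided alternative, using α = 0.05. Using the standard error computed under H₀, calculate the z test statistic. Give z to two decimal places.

p̂ = 684/862 = 0.7935.
Standard error under H₀: √(0.8×0.2/862) = 0.0136.
z = (0.7935 − 0.8)/0.0136 = -0.0065/0.0136 = -0.48.
p-value = 2·P(Z > 0.477) ≈ 0.6335; since p > α = 0.05, fail to reject H₀.

z = -0.48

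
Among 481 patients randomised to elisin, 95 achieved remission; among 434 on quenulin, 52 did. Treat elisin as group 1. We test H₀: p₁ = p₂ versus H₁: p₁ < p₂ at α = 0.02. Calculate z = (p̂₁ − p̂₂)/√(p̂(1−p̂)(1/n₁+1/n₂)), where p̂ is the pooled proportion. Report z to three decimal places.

p̂₁ = 95/481 ≈ 0.19751, p̂₂ = 52/434 ≈ 0.11982.
Pooled p̂ = (95+52)/(481+434) = 147/915 = 0.16066.
SE = √(0.134845 × 0.00438315) = 0.02431.
z = (0.19751 − 0.11982)/0.02431 = 0.07769/0.02431 = 3.196.
p-value = P(Z < 3.196) ≈ 0.9993, so at α = 0.02 we fail to reject H₀.

z = 3.196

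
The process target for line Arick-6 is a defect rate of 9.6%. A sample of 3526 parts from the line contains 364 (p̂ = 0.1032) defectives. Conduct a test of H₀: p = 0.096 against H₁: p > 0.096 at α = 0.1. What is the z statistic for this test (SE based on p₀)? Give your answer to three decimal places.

z = 1.458

p̂ = 364/3526 = 0.10323.
SE = √(p₀(1−p₀)/n) = √(0.086784/3526) = 0.00496.
z = (0.10323 − 0.096)/0.00496 = 0.00723/0.00496 = 1.458.
p-value = P(Z > 1.458) ≈ 0.0724, so at α = 0.1 we reject H₀.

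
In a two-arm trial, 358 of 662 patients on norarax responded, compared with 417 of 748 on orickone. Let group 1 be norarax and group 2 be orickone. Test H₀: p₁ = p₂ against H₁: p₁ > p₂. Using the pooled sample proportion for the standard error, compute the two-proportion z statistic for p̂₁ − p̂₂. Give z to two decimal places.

z = -0.63

p̂₁ = 358/662 ≈ 0.5408, p̂₂ = 417/748 ≈ 0.5575.
Pooled p̂ = (358+417)/(662+748) = 775/1410 = 0.5496.
SE = √(0.247535 × 0.00284747) = 0.0265.
z = (0.5408 − 0.5575)/0.0265 = -0.0167/0.0265 = -0.63.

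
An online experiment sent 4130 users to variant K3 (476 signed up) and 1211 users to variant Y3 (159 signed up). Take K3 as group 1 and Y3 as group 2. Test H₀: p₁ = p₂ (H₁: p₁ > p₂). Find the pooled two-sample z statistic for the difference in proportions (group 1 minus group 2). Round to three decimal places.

p̂₁ = 476/4130 ≈ 0.11525, p̂₂ = 159/1211 ≈ 0.13130.
Pooled p̂ = (476+159)/(4130+1211) = 635/5341 = 0.11889.
SE = √(p̂(1−p̂)(1/n₁+1/n₂)) = √(0.11889·0.88111·0.00106789) = √(0.000111869) = 0.01058.
z = (0.11525 − 0.13130)/0.01058 = -0.01605/0.01058 = -1.517.

z = -1.517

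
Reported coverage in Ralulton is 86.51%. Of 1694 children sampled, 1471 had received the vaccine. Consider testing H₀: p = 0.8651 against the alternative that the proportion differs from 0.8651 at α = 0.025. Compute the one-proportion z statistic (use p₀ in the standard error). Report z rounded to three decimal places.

p̂ = 1471/1694 ≈ 0.86836.
Under H₀, SE = √(0.8651·0.1349/1694) = √(6.88914e-05) = 0.00830.
z = (0.86836 − 0.8651)/0.00830 = 0.00326/0.00830 = 0.393.
p-value = 2·P(Z > 0.393) ≈ 0.6946. With α = 0.025, fail to reject H₀.

z = 0.393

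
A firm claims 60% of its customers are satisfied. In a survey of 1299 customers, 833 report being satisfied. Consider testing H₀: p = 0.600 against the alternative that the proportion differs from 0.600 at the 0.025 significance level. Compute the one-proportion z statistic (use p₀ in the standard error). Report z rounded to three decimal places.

p̂ = 833/1299 = 0.64126.
Standard error under H₀: √(0.6×0.4/1299) = 0.01359.
z = (0.64126 − 0.6)/0.01359 = 0.04126/0.01359 = 3.036.
Two-sided p-value ≈ 2·Φ(−3.036) = 0.0024. With α = 0.025, reject H₀.

z = 3.036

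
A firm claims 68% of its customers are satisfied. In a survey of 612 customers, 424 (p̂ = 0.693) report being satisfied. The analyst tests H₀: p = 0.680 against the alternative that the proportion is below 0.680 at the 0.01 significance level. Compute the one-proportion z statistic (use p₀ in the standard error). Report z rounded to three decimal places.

z = 0.679

p̂ = 424/612 = 0.69281.
Under H₀, SE = √(0.68·0.32/612) = √(0.000355556) = 0.01886.
z = (0.69281 − 0.68)/0.01886 = 0.01281/0.01886 = 0.679.
p-value = P(Z < 0.679) ≈ 0.7516, so at α = 0.01 we fail to reject H₀.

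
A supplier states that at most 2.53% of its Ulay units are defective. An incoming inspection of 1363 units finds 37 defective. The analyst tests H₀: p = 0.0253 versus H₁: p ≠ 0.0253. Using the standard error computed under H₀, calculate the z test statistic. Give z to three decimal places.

z = 0.434

p̂ = 37/1363 ≈ 0.027146.
Standard error under H₀: √(0.0253×0.9747/1363) = 0.004254.
z = (0.027146 − 0.0253)/0.004254 = 0.001846/0.004254 = 0.434.
p-value = 2·P(Z > 0.434) ≈ 0.6643.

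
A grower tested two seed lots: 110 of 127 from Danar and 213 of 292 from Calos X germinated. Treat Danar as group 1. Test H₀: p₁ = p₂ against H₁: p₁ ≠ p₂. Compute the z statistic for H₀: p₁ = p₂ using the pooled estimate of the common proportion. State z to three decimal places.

z = 3.060

p̂₁ = 110/127 ≈ 0.86614, p̂₂ = 213/292 ≈ 0.72945.
Pooled p̂ = (110+213)/(127+292) = 323/419 = 0.77088.
SE = √(0.176622 × 0.0112987) = 0.04467.
z = (0.86614 − 0.72945)/0.04467 = 0.13669/0.04467 = 3.060.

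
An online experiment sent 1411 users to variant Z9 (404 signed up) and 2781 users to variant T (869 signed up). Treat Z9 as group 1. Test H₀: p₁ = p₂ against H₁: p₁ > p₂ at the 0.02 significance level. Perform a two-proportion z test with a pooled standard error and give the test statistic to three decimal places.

p̂₁ = 404/1411 = 0.286322, p̂₂ = 869/2781 = 0.312478.
Pooled p̂ = (404+869)/(1411+2781) = 1273/4192 = 0.303674.
SE = √(p̂(1−p̂)(1/n₁+1/n₂)) = √(0.303674·0.696326·0.0010683) = √(0.000225898) = 0.015030.
z = (0.286322 − 0.312478)/0.015030 = -0.026156/0.015030 = -1.740.
p-value = P(Z > -1.740) ≈ 0.9591. With α = 0.02, fail to reject H₀.

z = -1.740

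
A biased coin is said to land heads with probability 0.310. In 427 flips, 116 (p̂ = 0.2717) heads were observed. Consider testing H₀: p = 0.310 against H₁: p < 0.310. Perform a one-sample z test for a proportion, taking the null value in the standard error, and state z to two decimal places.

z = -1.71

p̂ = 116/427 ≈ 0.2717.
Under H₀, SE = √(0.31·0.69/427) = √(0.000500937) = 0.0224.
z = (0.2717 − 0.31)/0.0224 = -0.0383/0.0224 = -1.71.
p-value = P(Z < -1.713) ≈ 0.0434.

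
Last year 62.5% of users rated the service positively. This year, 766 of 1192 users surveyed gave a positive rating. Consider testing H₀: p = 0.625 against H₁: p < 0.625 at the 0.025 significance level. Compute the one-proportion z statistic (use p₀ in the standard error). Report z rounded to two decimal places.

p̂ = 766/1192 = 0.6426.
SE = √(p₀(1−p₀)/n) = √(0.23438/1192) = 0.0140.
z = (0.6426 − 0.625)/0.0140 = 0.0176/0.0140 = 1.26.
p-value = P(Z < 1.256) ≈ 0.8955; since p > α = 0.025, fail to reject H₀.

z = 1.26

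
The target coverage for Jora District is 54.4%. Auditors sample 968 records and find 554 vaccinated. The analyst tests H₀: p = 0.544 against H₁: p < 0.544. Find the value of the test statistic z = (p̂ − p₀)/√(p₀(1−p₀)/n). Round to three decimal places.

p̂ = 554/968 ≈ 0.572314.
SE = √(p₀(1−p₀)/n) = √(0.24806/968) = 0.016008.
z = (0.572314 − 0.544)/0.016008 = 0.028314/0.016008 = 1.769.

z = 1.769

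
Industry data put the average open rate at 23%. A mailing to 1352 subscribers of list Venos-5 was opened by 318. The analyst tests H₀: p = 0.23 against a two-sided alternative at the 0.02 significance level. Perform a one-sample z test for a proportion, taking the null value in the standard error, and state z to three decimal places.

p̂ = 318/1352 ≈ 0.23521.
Standard error under H₀: √(0.23×0.77/1352) = 0.01145.
z = (0.23521 − 0.23)/0.01145 = 0.00521/0.01145 = 0.455.
Two-sided p-value ≈ 2·Φ(−0.455) = 0.6491; since p > α = 0.02, fail to reject H₀.

z = 0.455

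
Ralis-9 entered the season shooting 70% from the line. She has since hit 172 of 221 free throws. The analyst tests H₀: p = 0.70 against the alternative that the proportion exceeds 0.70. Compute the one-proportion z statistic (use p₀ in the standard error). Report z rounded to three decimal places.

p̂ = 172/221 = 0.77828.
SE = √(p₀(1−p₀)/n) = √(0.21/221) = 0.03083.
z = (0.77828 − 0.7)/0.03083 = 0.07828/0.03083 = 2.539.

z = 2.539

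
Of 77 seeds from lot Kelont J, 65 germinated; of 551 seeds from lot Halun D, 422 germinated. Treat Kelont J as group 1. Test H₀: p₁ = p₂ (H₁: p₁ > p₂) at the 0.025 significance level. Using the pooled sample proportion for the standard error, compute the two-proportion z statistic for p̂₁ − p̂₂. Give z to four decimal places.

z = 1.5419

p̂₁ = 65/77 = 0.844156, p̂₂ = 422/551 = 0.765880.
Pooled p̂ = (65+422)/(77+551) = 487/628 = 0.775478.
SE = √(0.174112 × 0.0148019) = 0.050766.
z = (0.844156 − 0.765880)/0.050766 = 0.078276/0.050766 = 1.5419.
p-value = P(Z > 1.542) ≈ 0.0616. With α = 0.025, fail to reject H₀.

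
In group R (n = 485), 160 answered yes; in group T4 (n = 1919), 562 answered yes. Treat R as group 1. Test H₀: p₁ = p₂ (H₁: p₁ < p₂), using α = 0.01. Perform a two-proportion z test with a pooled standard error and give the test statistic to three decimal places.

p̂₁ = 160/485 ≈ 0.32990, p̂₂ = 562/1919 ≈ 0.29286.
Pooled p̂ = (160+562)/(485+1919) = 722/2404 = 0.30033.
SE = √(0.210133 × 0.00258296) = 0.02330.
z = (0.32990 − 0.29286)/0.02330 = 0.03704/0.02330 = 1.590.
p-value = P(Z < 1.590) ≈ 0.9441; since p > α = 0.01, fail to reject H₀.

z = 1.590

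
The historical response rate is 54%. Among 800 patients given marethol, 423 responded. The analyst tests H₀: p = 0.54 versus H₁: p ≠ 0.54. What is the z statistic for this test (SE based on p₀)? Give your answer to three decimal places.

p̂ = 423/800 = 0.52875.
SE = √(p₀(1−p₀)/n) = √(0.2484/800) = 0.01762.
z = (0.52875 − 0.54)/0.01762 = -0.01125/0.01762 = -0.638.
p-value = 2·P(Z > 0.638) ≈ 0.5232.

z = -0.638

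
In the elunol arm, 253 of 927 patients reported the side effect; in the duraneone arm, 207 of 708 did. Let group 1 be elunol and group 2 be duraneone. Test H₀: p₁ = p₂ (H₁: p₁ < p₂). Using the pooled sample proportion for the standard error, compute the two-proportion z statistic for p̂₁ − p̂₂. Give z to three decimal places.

z = -0.867

p̂₁ = 253/927 = 0.27292, p̂₂ = 207/708 = 0.29237.
Pooled p̂ = (253+207)/(927+708) = 460/1635 = 0.28135.
SE = √(0.20219 × 0.00249118) = 0.02244.
z = (0.27292 − 0.29237)/0.02244 = -0.01945/0.02244 = -0.867.
p-value = P(Z < -0.867) ≈ 0.1931.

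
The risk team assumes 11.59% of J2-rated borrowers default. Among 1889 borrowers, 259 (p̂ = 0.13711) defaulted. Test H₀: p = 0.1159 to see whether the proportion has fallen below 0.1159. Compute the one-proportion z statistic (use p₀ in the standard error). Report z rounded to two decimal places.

p̂ = 259/1889 ≈ 0.13711.
SE = √(p₀(1−p₀)/n) = √(0.10247/1889) = 0.00737.
z = (0.13711 − 0.1159)/0.00737 = 0.02121/0.00737 = 2.88.
p-value = P(Z < 2.880) ≈ 0.9980.

z = 2.88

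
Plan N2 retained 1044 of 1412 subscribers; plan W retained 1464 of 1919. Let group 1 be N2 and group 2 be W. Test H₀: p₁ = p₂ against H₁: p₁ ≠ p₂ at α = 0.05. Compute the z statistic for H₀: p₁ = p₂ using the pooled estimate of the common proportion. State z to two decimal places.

p̂₁ = 1044/1412 ≈ 0.7394, p̂₂ = 1464/1919 ≈ 0.7629.
Pooled p̂ = (1044+1464)/(1412+1919) = 2508/3331 = 0.7529.
SE = √(0.186028 × 0.00122932) = 0.0151.
z = (0.7394 − 0.7629)/0.0151 = -0.0235/0.0151 = -1.56.
Two-sided p-value ≈ 2·Φ(−1.555) = 0.1199, so at α = 0.05 we fail to reject H₀.

z = -1.56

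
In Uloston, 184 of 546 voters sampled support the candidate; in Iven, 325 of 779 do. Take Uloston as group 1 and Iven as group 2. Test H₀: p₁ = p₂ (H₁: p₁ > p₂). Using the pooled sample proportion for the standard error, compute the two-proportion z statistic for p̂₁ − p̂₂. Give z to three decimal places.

z = -2.954

p̂₁ = 184/546 = 0.33700, p̂₂ = 325/779 = 0.41720.
Pooled p̂ = (184+325)/(546+779) = 509/1325 = 0.38415.
SE = √(0.236579 × 0.0031152) = 0.02715.
z = (0.33700 − 0.41720)/0.02715 = -0.08020/0.02715 = -2.954.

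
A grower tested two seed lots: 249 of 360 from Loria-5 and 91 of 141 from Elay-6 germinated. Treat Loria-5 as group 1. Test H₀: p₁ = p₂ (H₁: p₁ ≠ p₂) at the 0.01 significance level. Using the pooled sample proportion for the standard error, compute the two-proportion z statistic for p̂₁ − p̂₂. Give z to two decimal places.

p̂₁ = 249/360 ≈ 0.6917, p̂₂ = 91/141 ≈ 0.6454.
Pooled p̂ = (249+91)/(360+141) = 340/501 = 0.6786.
SE = √(p̂(1−p̂)(1/n₁+1/n₂)) = √(0.6786·0.3214·0.00986998) = √(0.00215251) = 0.0464.
z = (0.6917 − 0.6454)/0.0464 = 0.0463/0.0464 = 1.00.
Two-sided p-value ≈ 2·Φ(−0.997) = 0.3185, so at α = 0.01 we fail to reject H₀.

z = 1.00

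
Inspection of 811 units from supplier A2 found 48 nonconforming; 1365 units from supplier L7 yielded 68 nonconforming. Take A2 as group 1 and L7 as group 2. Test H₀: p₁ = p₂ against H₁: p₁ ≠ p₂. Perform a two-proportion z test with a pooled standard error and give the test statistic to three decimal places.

p̂₁ = 48/811 ≈ 0.05919, p̂₂ = 68/1365 ≈ 0.04982.
Pooled p̂ = (48+68)/(811+1365) = 116/2176 = 0.05331.
SE = √(p̂(1−p̂)(1/n₁+1/n₂)) = √(0.05331·0.94669·0.00196565) = √(9.92003e-05) = 0.00996.
z = (0.05919 − 0.04982)/0.00996 = 0.00937/0.00996 = 0.941.
p-value = 2·P(Z > 0.941) ≈ 0.3469.

z = 0.941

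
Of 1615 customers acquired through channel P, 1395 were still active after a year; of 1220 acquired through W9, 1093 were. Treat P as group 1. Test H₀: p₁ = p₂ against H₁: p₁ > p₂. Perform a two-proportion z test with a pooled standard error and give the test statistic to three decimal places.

z = -2.584

p̂₁ = 1395/1615 = 0.86378, p̂₂ = 1093/1220 = 0.89590.
Pooled p̂ = (1395+1093)/(1615+1220) = 2488/2835 = 0.87760.
SE = √(p̂(1−p̂)(1/n₁+1/n₂)) = √(0.87760·0.12240·0.00143887) = √(0.000154559) = 0.01243.
z = (0.86378 − 0.89590)/0.01243 = -0.03212/0.01243 = -2.584.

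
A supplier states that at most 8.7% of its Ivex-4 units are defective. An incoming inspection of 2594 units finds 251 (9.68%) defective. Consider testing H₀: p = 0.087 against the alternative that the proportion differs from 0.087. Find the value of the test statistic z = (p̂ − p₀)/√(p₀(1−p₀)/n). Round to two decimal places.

p̂ = 251/2594 ≈ 0.09676.
Standard error under H₀: √(0.087×0.913/2594) = 0.00553.
z = (0.09676 − 0.087)/0.00553 = 0.00976/0.00553 = 1.76.
p-value = 2·P(Z > 1.764) ≈ 0.0777.

z = 1.76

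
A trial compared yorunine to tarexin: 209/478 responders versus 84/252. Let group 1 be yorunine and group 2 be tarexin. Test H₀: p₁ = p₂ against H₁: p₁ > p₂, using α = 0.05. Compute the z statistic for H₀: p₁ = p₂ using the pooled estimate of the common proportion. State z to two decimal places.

p̂₁ = 209/478 ≈ 0.4372, p̂₂ = 84/252 ≈ 0.3333.
Pooled p̂ = (209+84)/(478+252) = 293/730 = 0.4014.
SE = √(0.240272 × 0.0060603) = 0.0382.
z = (0.4372 − 0.3333)/0.0382 = 0.1039/0.0382 = 2.72.
p-value = P(Z > 2.723) ≈ 0.0032. With α = 0.05, reject H₀.

z = 2.72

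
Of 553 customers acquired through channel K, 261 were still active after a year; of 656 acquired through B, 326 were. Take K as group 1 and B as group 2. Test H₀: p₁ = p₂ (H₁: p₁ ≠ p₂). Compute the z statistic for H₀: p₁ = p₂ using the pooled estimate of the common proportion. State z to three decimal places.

p̂₁ = 261/553 ≈ 0.47197, p̂₂ = 326/656 ≈ 0.49695.
Pooled p̂ = (261+326)/(553+656) = 587/1209 = 0.48553.
SE = √(p̂(1−p̂)(1/n₁+1/n₂)) = √(0.48553·0.51447·0.00333271) = √(0.000832479) = 0.02885.
z = (0.47197 − 0.49695)/0.02885 = -0.02498/0.02885 = -0.866.
Two-sided p-value ≈ 2·Φ(−0.866) = 0.3866.

z = -0.866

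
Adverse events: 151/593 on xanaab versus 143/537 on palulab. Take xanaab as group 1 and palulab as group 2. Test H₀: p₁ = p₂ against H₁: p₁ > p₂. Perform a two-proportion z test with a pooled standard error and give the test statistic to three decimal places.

z = -0.446

p̂₁ = 151/593 = 0.25464, p̂₂ = 143/537 = 0.26629.
Pooled p̂ = (151+143)/(593+537) = 294/1130 = 0.26018.
SE = √(0.192485 × 0.00354854) = 0.02614.
z = (0.25464 − 0.26629)/0.02614 = -0.01165/0.02614 = -0.446.
p-value = P(Z > -0.446) ≈ 0.6722.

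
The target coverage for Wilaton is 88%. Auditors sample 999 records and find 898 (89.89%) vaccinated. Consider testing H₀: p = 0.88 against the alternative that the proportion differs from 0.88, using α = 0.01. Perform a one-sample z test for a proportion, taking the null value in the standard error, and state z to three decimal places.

z = 1.838

p̂ = 898/999 = 0.898899.
Standard error under H₀: √(0.88×0.12/999) = 0.010281.
z = (0.898899 − 0.88)/0.010281 = 0.018899/0.010281 = 1.838.
Two-sided p-value ≈ 2·Φ(−1.838) = 0.0660, so at α = 0.01 we fail to reject H₀.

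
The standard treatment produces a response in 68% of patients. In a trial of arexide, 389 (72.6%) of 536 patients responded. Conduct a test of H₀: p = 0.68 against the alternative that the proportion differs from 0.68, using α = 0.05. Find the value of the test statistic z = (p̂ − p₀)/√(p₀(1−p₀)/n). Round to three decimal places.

p̂ = 389/536 = 0.72575.
Standard error under H₀: √(0.68×0.32/536) = 0.02015.
z = (0.72575 − 0.68)/0.02015 = 0.04575/0.02015 = 2.270.
p-value = 2·P(Z > 2.270) ≈ 0.0232. With α = 0.05, reject H₀.

z = 2.270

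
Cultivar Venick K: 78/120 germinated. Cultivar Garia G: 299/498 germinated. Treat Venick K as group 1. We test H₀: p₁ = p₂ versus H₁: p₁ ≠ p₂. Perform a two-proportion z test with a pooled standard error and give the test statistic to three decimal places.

p̂₁ = 78/120 = 0.65000, p̂₂ = 299/498 = 0.60040.
Pooled p̂ = (78+299)/(120+498) = 377/618 = 0.61003.
SE = √(0.237893 × 0.0103414) = 0.04960.
z = (0.65000 − 0.60040)/0.04960 = 0.04960/0.04960 = 1.000.

z = 1.000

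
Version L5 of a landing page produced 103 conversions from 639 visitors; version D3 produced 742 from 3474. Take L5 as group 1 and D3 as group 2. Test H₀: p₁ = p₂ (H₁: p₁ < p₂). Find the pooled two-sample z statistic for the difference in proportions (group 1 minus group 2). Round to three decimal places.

z = -3.013

p̂₁ = 103/639 ≈ 0.16119, p̂₂ = 742/3474 ≈ 0.21359.
Pooled p̂ = (103+742)/(639+3474) = 845/4113 = 0.20545.
SE = √(0.163238 × 0.0018528) = 0.01739.
z = (0.16119 − 0.21359)/0.01739 = -0.05240/0.01739 = -3.013.
p-value = P(Z < -3.013) ≈ 0.0013.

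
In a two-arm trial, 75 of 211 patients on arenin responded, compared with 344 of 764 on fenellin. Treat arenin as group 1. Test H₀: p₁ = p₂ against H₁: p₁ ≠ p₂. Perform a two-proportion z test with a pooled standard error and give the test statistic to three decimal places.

p̂₁ = 75/211 = 0.35545, p̂₂ = 344/764 = 0.45026.
Pooled p̂ = (75+344)/(211+764) = 419/975 = 0.42974.
SE = √(0.245064 × 0.00604824) = 0.03850.
z = (0.35545 − 0.45026)/0.03850 = -0.09481/0.03850 = -2.463.
p-value = 2·P(Z > 2.463) ≈ 0.0138.

z = -2.463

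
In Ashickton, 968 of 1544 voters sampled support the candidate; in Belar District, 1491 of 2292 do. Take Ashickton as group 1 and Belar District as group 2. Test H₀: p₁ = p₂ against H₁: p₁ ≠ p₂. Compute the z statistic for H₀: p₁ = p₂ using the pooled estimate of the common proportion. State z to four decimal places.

z = -1.4931

p̂₁ = 968/1544 ≈ 0.626943, p̂₂ = 1491/2292 ≈ 0.650524.
Pooled p̂ = (968+1491)/(1544+2292) = 2459/3836 = 0.641032.
SE = √(p̂(1−p̂)(1/n₁+1/n₂)) = √(0.641032·0.358968·0.00108397) = √(0.000249432) = 0.015793.
z = (0.626943 − 0.650524)/0.015793 = -0.023581/0.015793 = -1.4931.
p-value = 2·P(Z > 1.493) ≈ 0.1354.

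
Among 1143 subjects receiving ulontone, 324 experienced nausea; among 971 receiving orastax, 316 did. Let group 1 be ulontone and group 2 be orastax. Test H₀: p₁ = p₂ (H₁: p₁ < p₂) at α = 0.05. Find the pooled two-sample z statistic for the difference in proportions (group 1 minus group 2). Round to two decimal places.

p̂₁ = 324/1143 = 0.28346, p̂₂ = 316/971 = 0.32544.
Pooled p̂ = (324+316)/(1143+971) = 640/2114 = 0.30274.
SE = √(0.21109 × 0.00190476) = 0.02005.
z = (0.28346 − 0.32544)/0.02005 = -0.04198/0.02005 = -2.09.
p-value = P(Z < -2.093) ≈ 0.0182. With α = 0.05, reject H₀.

z = -2.09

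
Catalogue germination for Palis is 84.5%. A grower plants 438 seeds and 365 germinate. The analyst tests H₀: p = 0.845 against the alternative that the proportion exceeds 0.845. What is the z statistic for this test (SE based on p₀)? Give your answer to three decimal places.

z = -0.675

p̂ = 365/438 ≈ 0.83333.
Standard error under H₀: √(0.845×0.155/438) = 0.01729.
z = (0.83333 − 0.845)/0.01729 = -0.01167/0.01729 = -0.675.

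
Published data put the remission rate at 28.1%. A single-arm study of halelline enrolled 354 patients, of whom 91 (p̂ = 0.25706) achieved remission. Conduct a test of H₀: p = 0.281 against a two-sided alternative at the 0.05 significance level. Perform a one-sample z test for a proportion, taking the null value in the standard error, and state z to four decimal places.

p̂ = 91/354 = 0.257062.
SE = √(p₀(1−p₀)/n) = √(0.20204/354) = 0.023890.
z = (0.257062 − 0.281)/0.023890 = -0.023938/0.023890 = -1.0020.
p-value = 2·P(Z > 1.002) ≈ 0.3163; since p > α = 0.05, fail to reject H₀.

z = -1.0020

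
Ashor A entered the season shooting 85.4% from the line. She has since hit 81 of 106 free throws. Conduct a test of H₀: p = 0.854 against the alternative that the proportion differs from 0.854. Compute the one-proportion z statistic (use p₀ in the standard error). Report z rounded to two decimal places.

p̂ = 81/106 = 0.7642.
Standard error under H₀: √(0.854×0.146/106) = 0.0343.
z = (0.7642 − 0.854)/0.0343 = -0.0898/0.0343 = -2.62.
Two-sided p-value ≈ 2·Φ(−2.620) = 0.0088.

z = -2.62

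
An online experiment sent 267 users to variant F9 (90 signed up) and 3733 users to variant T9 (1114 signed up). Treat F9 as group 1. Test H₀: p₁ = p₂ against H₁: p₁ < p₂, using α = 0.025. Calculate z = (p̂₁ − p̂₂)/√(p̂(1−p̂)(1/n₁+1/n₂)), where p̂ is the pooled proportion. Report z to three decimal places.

z = 1.330

p̂₁ = 90/267 = 0.33708, p̂₂ = 1114/3733 = 0.29842.
Pooled p̂ = (90+1114)/(267+3733) = 1204/4000 = 0.30100.
SE = √(0.210399 × 0.0040132) = 0.02906.
z = (0.33708 − 0.29842)/0.02906 = 0.03866/0.02906 = 1.330.
p-value = P(Z < 1.330) ≈ 0.9083. With α = 0.025, fail to reject H₀.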